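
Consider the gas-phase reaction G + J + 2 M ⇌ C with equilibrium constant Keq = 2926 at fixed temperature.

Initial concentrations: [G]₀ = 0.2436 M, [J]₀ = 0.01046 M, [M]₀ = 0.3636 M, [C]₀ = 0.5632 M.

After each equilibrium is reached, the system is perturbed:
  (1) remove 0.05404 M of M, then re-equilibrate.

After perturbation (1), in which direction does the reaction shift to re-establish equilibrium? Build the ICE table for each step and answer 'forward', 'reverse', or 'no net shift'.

Q₀ = 1672 vs Keq = 2926 ⇒ Q<K, forward
Step 1:
                  G         J         M         C
  Initial    0.2436   0.01046    0.3636    0.5632
  Change  -0.004056 -0.004056 -0.008112  0.004056
  Equil      0.2395  0.006404    0.3555    0.5673
  solve Keq expr → x = 0.004056; check Q = 2926
Then remove 0.05404 M of M.
Step 2:
                  G         J         M         C
  Initial    0.2395  0.006404    0.3014    0.5673
  Change   0.002145  0.002145  0.004289 -0.002145
  Equil      0.2417  0.008549    0.3057    0.5651
  solve Keq expr → x = -0.002145; check Q = 2926

Direction: reverse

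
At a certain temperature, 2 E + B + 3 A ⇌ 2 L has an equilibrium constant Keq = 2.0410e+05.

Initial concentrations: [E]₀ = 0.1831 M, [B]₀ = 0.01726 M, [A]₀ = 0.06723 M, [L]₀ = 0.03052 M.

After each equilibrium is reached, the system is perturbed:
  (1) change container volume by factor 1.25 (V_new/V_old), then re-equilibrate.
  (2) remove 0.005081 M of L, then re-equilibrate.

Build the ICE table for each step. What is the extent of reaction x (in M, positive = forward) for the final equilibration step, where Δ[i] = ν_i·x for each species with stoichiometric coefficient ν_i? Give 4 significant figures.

Q₀ = 5297 vs Keq = 2.0410e+05 ⇒ Q<K, forward
Step 1:
                    E           B           A           L
  I            0.1831     0.01726     0.06723     0.03052
  C          -0.01904   -0.009522    -0.02857     0.01904
  E            0.1641    0.007738     0.03866     0.04956
  solve Keq expr → x = 0.009522; check Q = 2.0410e+05
Then change container volume by factor 1.25 (V_new/V_old).
Step 2:
                    E           B           A           L
  I            0.1312     0.00619     0.03093     0.03965
  C          0.003252    0.001626    0.004878   -0.003252
  E            0.1345    0.007816     0.03581      0.0364
  solve Keq expr → x = -0.001626; check Q = 2.0410e+05
Then remove 0.005081 M of L.
Step 3:
                    E           B           A           L
  I            0.1345    0.007816     0.03581     0.03132
  C         -0.001103 -5.5133e-04   -0.001654    0.001103
  E            0.1334    0.007265     0.03415     0.03242
  solve Keq expr → x = 5.5133e-04; check Q = 2.0410e+05

x = 5.5133e-04 M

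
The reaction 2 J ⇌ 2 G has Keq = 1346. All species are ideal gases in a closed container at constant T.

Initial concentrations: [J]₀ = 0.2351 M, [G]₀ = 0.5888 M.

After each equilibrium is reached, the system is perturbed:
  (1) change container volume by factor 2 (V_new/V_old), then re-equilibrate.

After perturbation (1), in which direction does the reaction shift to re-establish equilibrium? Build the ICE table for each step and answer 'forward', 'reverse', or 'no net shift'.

Direction: no net shift

Q₀ = 6.272 vs Keq = 1346 ⇒ Q<K, forward
Step 1:
                  J         G
  init       0.2351    0.5888
  Δ         -0.2132    0.2132
  eq        0.02186     0.802
  solve Keq expr → x = 0.1066; check Q = 1346
Then change container volume by factor 2 (V_new/V_old).
Step 2:
                  J         G
  init      0.01093     0.401
  Δ               0         0
  eq        0.01093     0.401
  solve Keq expr → x = 0; check Q = 1346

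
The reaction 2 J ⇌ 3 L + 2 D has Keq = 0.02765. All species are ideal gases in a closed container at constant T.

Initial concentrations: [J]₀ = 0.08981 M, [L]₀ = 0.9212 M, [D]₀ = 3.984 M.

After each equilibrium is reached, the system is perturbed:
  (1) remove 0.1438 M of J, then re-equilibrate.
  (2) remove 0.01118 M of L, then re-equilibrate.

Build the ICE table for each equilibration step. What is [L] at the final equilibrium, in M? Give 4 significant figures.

[L]_eq = 0.08338 M

Q₀ = 1538 vs Keq = 0.02765 ⇒ Q>K, reverse
Step 1:
                  J         L         D
  init      0.08981    0.9212     3.984
  Δ          0.5485   -0.8227   -0.5485
  eq         0.6383   0.09846     3.436
  solve Keq expr → x = -0.2742; check Q = 0.02765
Then remove 0.1438 M of J.
Step 2:
                  J         L         D
  init       0.4945   0.09846     3.436
  Δ        0.009464   -0.0142 -0.009464
  eq          0.504   0.08426     3.426
  solve Keq expr → x = -0.004732; check Q = 0.02765
Then remove 0.01118 M of L.
Step 3:
                  J         L         D
  init        0.504   0.07308     3.426
  Δ       -0.006868    0.0103  0.006868
  eq         0.4971   0.08338     3.433
  solve Keq expr → x = 0.003434; check Q = 0.02765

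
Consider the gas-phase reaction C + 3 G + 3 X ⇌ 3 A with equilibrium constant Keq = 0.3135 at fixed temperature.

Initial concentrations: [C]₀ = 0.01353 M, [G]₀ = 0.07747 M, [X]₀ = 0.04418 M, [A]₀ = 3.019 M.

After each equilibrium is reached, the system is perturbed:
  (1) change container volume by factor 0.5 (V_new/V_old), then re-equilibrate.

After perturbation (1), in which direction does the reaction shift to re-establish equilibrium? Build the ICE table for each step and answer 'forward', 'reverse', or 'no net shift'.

Q₀ = 5.0724e+10 vs Keq = 0.3135 ⇒ Q>K, reverse
Step 1:
                    C           G           X           A
  I           0.01353     0.07747     0.04418       3.019
  C            0.5213       1.564       1.564      -1.564
  E            0.5348       1.641       1.608       1.455
  solve Keq expr → x = -0.5213; check Q = 0.3135
Then change container volume by factor 0.5 (V_new/V_old).
Step 2:
                    C           G           X           A
  I              1.07       3.283       3.216        2.91
  C           -0.2722     -0.8166     -0.8166      0.8166
  E            0.7974       2.466       2.399       3.727
  solve Keq expr → x = 0.2722; check Q = 0.3135

Direction: forward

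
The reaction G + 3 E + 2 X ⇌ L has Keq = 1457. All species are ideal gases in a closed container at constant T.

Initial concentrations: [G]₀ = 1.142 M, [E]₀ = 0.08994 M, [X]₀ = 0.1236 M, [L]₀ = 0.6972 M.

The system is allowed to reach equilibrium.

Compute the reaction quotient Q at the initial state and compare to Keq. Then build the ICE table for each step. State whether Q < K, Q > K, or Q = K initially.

Q₀ = 5.4928e+04 vs Keq = 1457 ⇒ Q>K, reverse
Step 1:
                    G           E           X           L
  I             1.142     0.08994      0.1236      0.6972
  C           0.03992      0.1198     0.07984    -0.03992
  E             1.182      0.2097      0.2034      0.6573
  solve Keq expr → x = -0.03992; check Q = 1457

Q₀ = 5.4928e+04; Q > K (proceeds reverse)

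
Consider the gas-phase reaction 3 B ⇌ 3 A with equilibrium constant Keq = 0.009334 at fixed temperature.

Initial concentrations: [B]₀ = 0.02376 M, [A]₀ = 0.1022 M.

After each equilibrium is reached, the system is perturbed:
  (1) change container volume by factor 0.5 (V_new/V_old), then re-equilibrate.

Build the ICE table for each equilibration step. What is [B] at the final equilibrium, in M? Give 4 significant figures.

[B]_eq = 0.2081 M

Q₀ = 79.58 vs Keq = 0.009334 ⇒ Q>K, reverse
Step 1:
                   B          A
  init       0.02376     0.1022
  Δ          0.08029   -0.08029
  eq          0.1041    0.02191
  solve Keq expr → x = -0.02676; check Q = 0.009334
Then change container volume by factor 0.5 (V_new/V_old).
Step 2:
                   B          A
  init        0.2081    0.04382
  Δ                0          0
  eq          0.2081    0.04382
  solve Keq expr → x = 0; check Q = 0.009334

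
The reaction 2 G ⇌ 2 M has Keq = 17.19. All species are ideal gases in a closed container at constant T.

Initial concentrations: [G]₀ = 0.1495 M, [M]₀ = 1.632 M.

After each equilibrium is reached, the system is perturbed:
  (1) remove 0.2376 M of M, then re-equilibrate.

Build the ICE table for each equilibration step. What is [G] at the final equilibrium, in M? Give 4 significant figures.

Q₀ = 119.2 vs Keq = 17.19 ⇒ Q>K, reverse
Step 1:
                  G         M
  Initial    0.1495     1.632
  Change     0.1967   -0.1967
  Equil      0.3462     1.435
  solve Keq expr → x = -0.09834; check Q = 17.19
Then remove 0.2376 M of M.
Step 2:
                  G         M
  Initial    0.3462     1.198
  Change   -0.04617   0.04617
  Equil         0.3     1.244
  solve Keq expr → x = 0.02309; check Q = 17.19

[G]_eq = 0.3 M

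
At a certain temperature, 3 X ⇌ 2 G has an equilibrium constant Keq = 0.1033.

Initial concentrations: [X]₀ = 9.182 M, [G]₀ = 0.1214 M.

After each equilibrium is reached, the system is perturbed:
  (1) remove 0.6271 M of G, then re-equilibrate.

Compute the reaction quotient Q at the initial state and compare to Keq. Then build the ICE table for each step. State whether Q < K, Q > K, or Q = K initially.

Q₀ = 1.9038e-05 vs Keq = 0.1033 ⇒ Q<K, forward
Step 1:
                  X         G
  init        9.182    0.1214
  Δ          -4.579     3.053
  eq          4.603     3.174
  solve Keq expr → x = 1.526; check Q = 0.1033
Then remove 0.6271 M of G.
Step 2:
                  X         G
  init        4.603     2.547
  Δ         -0.3733    0.2489
  eq           4.23     2.796
  solve Keq expr → x = 0.1244; check Q = 0.1033

Q₀ = 1.9038e-05; Q < K (proceeds forward)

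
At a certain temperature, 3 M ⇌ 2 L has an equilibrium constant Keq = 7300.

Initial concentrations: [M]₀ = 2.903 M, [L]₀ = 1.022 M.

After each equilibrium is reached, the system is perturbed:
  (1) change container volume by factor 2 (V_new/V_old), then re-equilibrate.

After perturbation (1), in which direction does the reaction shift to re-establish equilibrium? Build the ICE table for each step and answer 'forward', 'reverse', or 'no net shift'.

Direction: reverse

Q₀ = 0.04269 vs Keq = 7300 ⇒ Q<K, forward
Step 1:
                    M           L
  init          2.903       1.022
  Δ            -2.798       1.866
  eq           0.1045       2.888
  solve Keq expr → x = 0.9328; check Q = 7300
Then change container volume by factor 2 (V_new/V_old).
Step 2:
                    M           L
  init        0.05227       1.444
  Δ           0.01332   -0.008877
  eq          0.06558       1.435
  solve Keq expr → x = -0.004438; check Q = 7300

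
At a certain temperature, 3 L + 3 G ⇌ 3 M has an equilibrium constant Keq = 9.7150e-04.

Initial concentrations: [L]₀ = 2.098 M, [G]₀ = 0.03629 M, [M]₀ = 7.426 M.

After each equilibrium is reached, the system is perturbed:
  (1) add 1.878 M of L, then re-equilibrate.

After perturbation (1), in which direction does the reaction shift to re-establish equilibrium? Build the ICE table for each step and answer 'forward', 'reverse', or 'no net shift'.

Direction: forward

Q₀ = 9.2787e+05 vs Keq = 9.7150e-04 ⇒ Q>K, reverse
Step 1:
                    L           G           M
  init          2.098     0.03629       7.426
  Δ             4.482       4.482      -4.482
  eq             6.58       4.518       2.944
  solve Keq expr → x = -1.494; check Q = 9.7150e-04
Then add 1.878 M of L.
Step 2:
                    L           G           M
  init          8.458       4.518       2.944
  Δ           -0.3738     -0.3738      0.3738
  eq            8.084       4.144       3.318
  solve Keq expr → x = 0.1246; check Q = 9.7150e-04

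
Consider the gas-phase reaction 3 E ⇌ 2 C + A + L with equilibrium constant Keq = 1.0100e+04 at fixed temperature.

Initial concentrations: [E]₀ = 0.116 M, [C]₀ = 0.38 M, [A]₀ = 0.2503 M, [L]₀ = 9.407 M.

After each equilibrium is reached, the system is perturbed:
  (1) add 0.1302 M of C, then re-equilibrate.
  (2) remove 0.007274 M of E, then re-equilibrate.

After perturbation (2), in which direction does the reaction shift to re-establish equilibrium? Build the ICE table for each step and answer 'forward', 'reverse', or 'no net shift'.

Direction: reverse

Q₀ = 217.8 vs Keq = 1.0100e+04 ⇒ Q<K, forward
Step 1:
                    E           C           A           L
  Initial       0.116        0.38      0.2503       9.407
  Change     -0.07954     0.05302     0.02651     0.02651
  Equil       0.03646       0.433      0.2768       9.434
  solve Keq expr → x = 0.02651; check Q = 1.0100e+04
Then add 0.1302 M of C.
Step 2:
                    E           C           A           L
  Initial     0.03646      0.5632      0.2768       9.434
  Change     0.006638   -0.004425   -0.002213   -0.002213
  Equil        0.0431      0.5588      0.2746       9.431
  solve Keq expr → x = -0.002213; check Q = 1.0100e+04
Then remove 0.007274 M of E.
Step 3:
                    E           C           A           L
  Initial     0.03583      0.5588      0.2746       9.431
  Change     0.006913   -0.004609   -0.002304   -0.002304
  Equil       0.04274      0.5542      0.2723       9.429
  solve Keq expr → x = -0.002304; check Q = 1.0100e+04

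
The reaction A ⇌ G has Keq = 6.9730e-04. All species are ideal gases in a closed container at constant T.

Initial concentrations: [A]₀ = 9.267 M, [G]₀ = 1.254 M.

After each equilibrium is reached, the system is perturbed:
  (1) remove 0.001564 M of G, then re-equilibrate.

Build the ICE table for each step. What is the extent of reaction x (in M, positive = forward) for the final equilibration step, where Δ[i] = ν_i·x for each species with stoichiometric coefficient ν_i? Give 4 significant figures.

x = 0.001563 M

Q₀ = 0.1353 vs Keq = 6.9730e-04 ⇒ Q>K, reverse
Step 1:
                   A          G
  I            9.267      1.254
  C            1.247     -1.247
  E            10.51   0.007331
  solve Keq expr → x = -1.247; check Q = 6.9730e-04
Then remove 0.001564 M of G.
Step 2:
                   A          G
  I            10.51   0.005767
  C        -0.001563   0.001563
  E            10.51    0.00733
  solve Keq expr → x = 0.001563; check Q = 6.9730e-04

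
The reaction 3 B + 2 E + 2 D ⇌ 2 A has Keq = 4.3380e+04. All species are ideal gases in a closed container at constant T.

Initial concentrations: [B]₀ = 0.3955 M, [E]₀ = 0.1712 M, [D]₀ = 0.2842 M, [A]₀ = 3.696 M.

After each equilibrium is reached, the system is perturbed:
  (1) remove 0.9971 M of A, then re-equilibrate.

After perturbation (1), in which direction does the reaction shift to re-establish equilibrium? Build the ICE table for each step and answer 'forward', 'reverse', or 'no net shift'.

Q₀ = 9.3276e+04 vs Keq = 4.3380e+04 ⇒ Q>K, reverse
Step 1:
                    B           E           D           A
  I            0.3955      0.1712      0.2842       3.696
  C           0.03963     0.02642     0.02642    -0.02642
  E            0.4351      0.1976      0.3106        3.67
  solve Keq expr → x = -0.01321; check Q = 4.3380e+04
Then remove 0.9971 M of A.
Step 2:
                    B           E           D           A
  I            0.4351      0.1976      0.3106       2.672
  C          -0.03291    -0.02194    -0.02194     0.02194
  E            0.4022      0.1757      0.2887       2.694
  solve Keq expr → x = 0.01097; check Q = 4.3380e+04

Direction: forward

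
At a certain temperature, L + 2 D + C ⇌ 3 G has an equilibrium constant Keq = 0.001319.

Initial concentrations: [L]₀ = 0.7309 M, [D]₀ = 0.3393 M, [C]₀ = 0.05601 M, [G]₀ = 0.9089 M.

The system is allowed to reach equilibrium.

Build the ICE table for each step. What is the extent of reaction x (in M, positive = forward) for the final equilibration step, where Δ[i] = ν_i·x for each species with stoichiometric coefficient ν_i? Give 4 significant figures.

x = -0.2793 M

Q₀ = 159.3 vs Keq = 0.001319 ⇒ Q>K, reverse
Step 1:
                  L         D         C         G
  Initial    0.7309    0.3393   0.05601    0.9089
  Change     0.2793    0.5585    0.2793   -0.8378
  Equil        1.01    0.8978    0.3353   0.07114
  solve Keq expr → x = -0.2793; check Q = 0.001319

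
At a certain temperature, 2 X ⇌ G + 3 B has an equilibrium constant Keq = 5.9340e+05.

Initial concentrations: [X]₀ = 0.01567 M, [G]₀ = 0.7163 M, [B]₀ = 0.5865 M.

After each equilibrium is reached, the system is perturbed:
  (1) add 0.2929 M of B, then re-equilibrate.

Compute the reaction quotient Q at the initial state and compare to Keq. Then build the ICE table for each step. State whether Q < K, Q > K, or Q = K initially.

Q₀ = 588.5 vs Keq = 5.9340e+05 ⇒ Q<K, forward
Step 1:
                   X          G          B
  Initial    0.01567     0.7163     0.5865
  Change    -0.01514   0.007572    0.02272
  Equil   5.2519e-04     0.7239     0.6092
  solve Keq expr → x = 0.007572; check Q = 5.9340e+05
Then add 0.2929 M of B.
Step 2:
                   X          G          B
  Initial 5.2519e-04     0.7239     0.9021
  Change  4.2003e-04 -2.1002e-04 -6.3005e-04
  Equil   9.4522e-04     0.7237     0.9015
  solve Keq expr → x = -2.1002e-04; check Q = 5.9340e+05

Q₀ = 588.5; Q < K (proceeds forward)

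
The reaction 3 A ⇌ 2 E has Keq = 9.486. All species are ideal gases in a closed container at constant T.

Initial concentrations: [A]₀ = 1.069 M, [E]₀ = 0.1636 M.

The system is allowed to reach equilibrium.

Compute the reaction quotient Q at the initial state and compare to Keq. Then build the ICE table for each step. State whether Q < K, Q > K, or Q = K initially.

Q₀ = 0.02191; Q < K (proceeds forward)

Q₀ = 0.02191 vs Keq = 9.486 ⇒ Q<K, forward
Step 1:
                  A         E
  Initial     1.069    0.1636
  Change    -0.7175    0.4783
  Equil      0.3515    0.6419
  solve Keq expr → x = 0.2392; check Q = 9.486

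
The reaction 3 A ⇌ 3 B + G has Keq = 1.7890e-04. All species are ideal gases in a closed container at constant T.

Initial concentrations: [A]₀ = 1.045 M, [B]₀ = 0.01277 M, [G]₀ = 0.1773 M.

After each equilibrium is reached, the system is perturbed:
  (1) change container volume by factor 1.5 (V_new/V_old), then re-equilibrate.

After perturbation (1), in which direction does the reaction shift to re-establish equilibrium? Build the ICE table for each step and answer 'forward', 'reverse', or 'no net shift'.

Direction: forward

Q₀ = 3.2354e-07 vs Keq = 1.7890e-04 ⇒ Q<K, forward
Step 1:
                  A         B         G
  I           1.045   0.01277    0.1773
  C        -0.07965   0.07965   0.02655
  E          0.9653   0.09242    0.2039
  solve Keq expr → x = 0.02655; check Q = 1.7890e-04
Then change container volume by factor 1.5 (V_new/V_old).
Step 2:
                  A         B         G
  I          0.6436   0.06162    0.1359
  C       -0.007648  0.007648  0.002549
  E          0.6359   0.06926    0.1385
  solve Keq expr → x = 0.002549; check Q = 1.7890e-04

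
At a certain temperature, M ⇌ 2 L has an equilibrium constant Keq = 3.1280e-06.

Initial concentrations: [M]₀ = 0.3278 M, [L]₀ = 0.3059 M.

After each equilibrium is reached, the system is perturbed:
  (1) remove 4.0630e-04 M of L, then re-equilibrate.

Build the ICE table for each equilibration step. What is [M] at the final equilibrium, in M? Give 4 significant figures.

Q₀ = 0.2855 vs Keq = 3.1280e-06 ⇒ Q>K, reverse
Step 1:
                  M         L
  I          0.3278    0.3059
  C          0.1523   -0.3047
  E          0.4801  0.001226
  solve Keq expr → x = -0.1523; check Q = 3.1280e-06
Then remove 4.0630e-04 M of L.
Step 2:
                  M         L
  I          0.4801 8.1921e-04
  C       -2.0302e-04 4.0604e-04
  E          0.4799  0.001225
  solve Keq expr → x = 2.0302e-04; check Q = 3.1280e-06

[M]_eq = 0.4799 M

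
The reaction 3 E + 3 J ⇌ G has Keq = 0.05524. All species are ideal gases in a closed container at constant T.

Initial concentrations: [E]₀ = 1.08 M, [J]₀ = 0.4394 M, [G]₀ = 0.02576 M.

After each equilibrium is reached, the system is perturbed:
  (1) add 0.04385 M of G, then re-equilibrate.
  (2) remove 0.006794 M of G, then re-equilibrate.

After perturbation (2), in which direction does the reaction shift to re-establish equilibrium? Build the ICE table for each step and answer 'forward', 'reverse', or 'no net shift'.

Q₀ = 0.241 vs Keq = 0.05524 ⇒ Q>K, reverse
Step 1:
                    E           J           G
  I              1.08      0.4394     0.02576
  C            0.0494      0.0494    -0.01647
  E             1.129      0.4888    0.009294
  solve Keq expr → x = -0.01647; check Q = 0.05524
Then add 0.04385 M of G.
Step 2:
                    E           J           G
  I             1.129      0.4888     0.05314
  C           0.09767     0.09767    -0.03256
  E             1.227      0.5865     0.02059
  solve Keq expr → x = -0.03256; check Q = 0.05524
Then remove 0.006794 M of G.
Step 3:
                    E           J           G
  I             1.227      0.5865     0.01379
  C          -0.01408    -0.01408    0.004695
  E             1.213      0.5724     0.01849
  solve Keq expr → x = 0.004695; check Q = 0.05524

Direction: forward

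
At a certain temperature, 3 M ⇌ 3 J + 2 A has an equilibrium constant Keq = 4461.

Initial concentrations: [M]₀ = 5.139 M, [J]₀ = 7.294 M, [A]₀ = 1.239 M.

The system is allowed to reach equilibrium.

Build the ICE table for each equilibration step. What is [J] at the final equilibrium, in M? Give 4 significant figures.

[J]_eq = 10.87 M

Q₀ = 4.389 vs Keq = 4461 ⇒ Q<K, forward
Step 1:
                   M          J          A
  I            5.139      7.294      1.239
  C            -3.58       3.58      2.387
  E            1.559      10.87      3.626
  solve Keq expr → x = 1.193; check Q = 4461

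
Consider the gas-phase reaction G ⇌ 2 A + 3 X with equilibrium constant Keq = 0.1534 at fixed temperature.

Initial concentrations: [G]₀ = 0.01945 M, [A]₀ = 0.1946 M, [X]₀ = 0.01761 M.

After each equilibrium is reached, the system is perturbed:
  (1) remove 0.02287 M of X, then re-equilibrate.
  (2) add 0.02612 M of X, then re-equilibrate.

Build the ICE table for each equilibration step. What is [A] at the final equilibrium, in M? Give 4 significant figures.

Q₀ = 1.0633e-05 vs Keq = 0.1534 ⇒ Q<K, forward
Step 1:
                   G          A          X
  Initial    0.01945     0.1946    0.01761
  Change     -0.0193    0.03859    0.05789
  Equil   1.5258e-04     0.2332     0.0755
  solve Keq expr → x = 0.0193; check Q = 0.1534
Then remove 0.02287 M of X.
Step 2:
                   G          A          X
  Initial 1.5258e-04     0.2332    0.05263
  Change  -9.9914e-05 1.9983e-04 2.9974e-04
  Equil   5.2664e-05     0.2334    0.05293
  solve Keq expr → x = 9.9914e-05; check Q = 0.1534
Then add 0.02612 M of X.
Step 3:
                   G          A          X
  Initial 5.2664e-05     0.2334    0.07905
  Change  1.2002e-04 -2.4004e-04 -3.6006e-04
  Equil   1.7268e-04     0.2332    0.07869
  solve Keq expr → x = -1.2002e-04; check Q = 0.1534

[A]_eq = 0.2332 M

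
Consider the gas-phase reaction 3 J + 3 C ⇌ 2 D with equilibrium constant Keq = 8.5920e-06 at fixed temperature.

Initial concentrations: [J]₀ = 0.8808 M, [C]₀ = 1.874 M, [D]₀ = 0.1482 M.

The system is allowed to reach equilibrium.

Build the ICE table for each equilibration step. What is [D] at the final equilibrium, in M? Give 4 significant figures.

[D]_eq = 0.00999 M

Q₀ = 0.004884 vs Keq = 8.5920e-06 ⇒ Q>K, reverse
Step 1:
                  J         C         D
  init       0.8808     1.874    0.1482
  Δ          0.2073    0.2073   -0.1382
  eq          1.088     2.081   0.00999
  solve Keq expr → x = -0.0691; check Q = 8.5920e-06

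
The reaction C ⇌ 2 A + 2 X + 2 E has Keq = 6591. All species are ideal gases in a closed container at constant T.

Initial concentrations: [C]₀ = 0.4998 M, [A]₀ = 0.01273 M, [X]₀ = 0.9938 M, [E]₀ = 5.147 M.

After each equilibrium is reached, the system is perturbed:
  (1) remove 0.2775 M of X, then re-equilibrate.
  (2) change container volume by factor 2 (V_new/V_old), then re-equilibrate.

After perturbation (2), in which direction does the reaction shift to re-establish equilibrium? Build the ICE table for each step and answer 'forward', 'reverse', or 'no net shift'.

Q₀ = 0.008483 vs Keq = 6591 ⇒ Q<K, forward
Step 1:
                    C           A           X           E
  Initial      0.4998     0.01273      0.9938       5.147
  Change      -0.4794      0.9589      0.9589      0.9589
  Equil       0.02036      0.9716       1.953       6.106
  solve Keq expr → x = 0.4794; check Q = 6591
Then remove 0.2775 M of X.
Step 2:
                    C           A           X           E
  Initial     0.02036      0.9716       1.675       6.106
  Change    -0.004849    0.009697    0.009697    0.009697
  Equil       0.01551      0.9813       1.685       6.116
  solve Keq expr → x = 0.004849; check Q = 6591
Then change container volume by factor 2 (V_new/V_old).
Step 3:
                    C           A           X           E
  Initial    0.007756      0.4907      0.8424       3.058
  Change    -0.007487     0.01497     0.01497     0.01497
  Equil    2.6924e-04      0.5056      0.8574       3.073
  solve Keq expr → x = 0.007487; check Q = 6591

Direction: forward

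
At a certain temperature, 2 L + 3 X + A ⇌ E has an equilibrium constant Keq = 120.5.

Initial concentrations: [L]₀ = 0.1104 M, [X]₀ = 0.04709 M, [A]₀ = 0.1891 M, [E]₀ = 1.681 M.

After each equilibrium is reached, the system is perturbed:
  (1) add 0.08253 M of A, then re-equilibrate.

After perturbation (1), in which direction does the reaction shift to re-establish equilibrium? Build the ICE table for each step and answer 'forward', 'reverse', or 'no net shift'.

Q₀ = 6.9848e+06 vs Keq = 120.5 ⇒ Q>K, reverse
Step 1:
                   L          X          A          E
  I           0.1104    0.04709     0.1891      1.681
  C           0.3397     0.5095     0.1698    -0.1698
  E           0.4501     0.5566     0.3589      1.511
  solve Keq expr → x = -0.1698; check Q = 120.5
Then add 0.08253 M of A.
Step 2:
                   L          X          A          E
  I           0.4501     0.5566     0.4415      1.511
  C         -0.01454   -0.02181  -0.007269   0.007269
  E           0.4356     0.5348     0.4342      1.518
  solve Keq expr → x = 0.007269; check Q = 120.5

Direction: forward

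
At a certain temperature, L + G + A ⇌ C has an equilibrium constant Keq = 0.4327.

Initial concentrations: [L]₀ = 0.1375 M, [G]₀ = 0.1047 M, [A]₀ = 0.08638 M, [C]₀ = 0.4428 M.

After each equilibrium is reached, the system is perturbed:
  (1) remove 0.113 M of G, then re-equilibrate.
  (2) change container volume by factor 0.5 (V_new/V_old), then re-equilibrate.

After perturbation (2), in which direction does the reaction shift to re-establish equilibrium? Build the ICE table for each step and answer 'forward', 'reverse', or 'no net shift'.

Direction: forward

Q₀ = 356.1 vs Keq = 0.4327 ⇒ Q>K, reverse
Step 1:
                   L          G          A          C
  Initial     0.1375     0.1047    0.08638     0.4428
  Change      0.3893     0.3893     0.3893    -0.3893
  Equil       0.5268      0.494     0.4756    0.05355
  solve Keq expr → x = -0.3893; check Q = 0.4327
Then remove 0.113 M of G.
Step 2:
                   L          G          A          C
  Initial     0.5268      0.381     0.4756    0.05355
  Change    0.009575   0.009575   0.009575  -0.009575
  Equil       0.5363     0.3905     0.4852    0.04397
  solve Keq expr → x = -0.009575; check Q = 0.4327
Then change container volume by factor 0.5 (V_new/V_old).
Step 3:
                   L          G          A          C
  Initial      1.073     0.7811     0.9704    0.08795
  Change     -0.1328    -0.1328    -0.1328     0.1328
  Equil       0.9398     0.6482     0.8376     0.2208
  solve Keq expr → x = 0.1328; check Q = 0.4327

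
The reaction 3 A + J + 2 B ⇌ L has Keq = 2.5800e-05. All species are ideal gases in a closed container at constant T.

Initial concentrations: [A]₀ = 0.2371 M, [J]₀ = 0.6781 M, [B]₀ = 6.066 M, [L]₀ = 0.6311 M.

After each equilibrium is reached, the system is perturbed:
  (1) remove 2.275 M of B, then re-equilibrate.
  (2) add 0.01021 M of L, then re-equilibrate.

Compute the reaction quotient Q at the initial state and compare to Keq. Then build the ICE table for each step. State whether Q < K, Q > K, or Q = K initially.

Q₀ = 1.898 vs Keq = 2.5800e-05 ⇒ Q>K, reverse
Step 1:
                  A         J         B         L
  init       0.2371    0.6781     6.066    0.6311
  Δ           1.845    0.6151      1.23   -0.6151
  eq          2.082     1.293     7.296   0.01604
  solve Keq expr → x = -0.6151; check Q = 2.5800e-05
Then remove 2.275 M of B.
Step 2:
                  A         J         B         L
  init        2.082     1.293     5.021   0.01604
  Δ         0.02422  0.008073   0.01615 -0.008073
  eq          2.107     1.301     5.037  0.007963
  solve Keq expr → x = -0.008073; check Q = 2.5800e-05
Then add 0.01021 M of L.
Step 3:
                  A         J         B         L
  init        2.107     1.301     5.037   0.01817
  Δ         0.02924  0.009747   0.01949 -0.009747
  eq          2.136     1.311     5.057  0.008426
  solve Keq expr → x = -0.009747; check Q = 2.5800e-05

Q₀ = 1.898; Q > K (proceeds reverse)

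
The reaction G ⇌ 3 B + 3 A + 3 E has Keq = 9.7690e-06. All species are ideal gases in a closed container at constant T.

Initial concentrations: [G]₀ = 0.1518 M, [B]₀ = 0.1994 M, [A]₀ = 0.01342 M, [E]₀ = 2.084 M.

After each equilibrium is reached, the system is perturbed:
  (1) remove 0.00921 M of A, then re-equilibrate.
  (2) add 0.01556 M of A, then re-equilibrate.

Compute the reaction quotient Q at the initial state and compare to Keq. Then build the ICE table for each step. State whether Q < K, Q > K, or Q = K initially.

Q₀ = 1.1425e-06 vs Keq = 9.7690e-06 ⇒ Q<K, forward
Step 1:
                   G          B          A          E
  init        0.1518     0.1994    0.01342      2.084
  Δ        -0.004026    0.01208    0.01208    0.01208
  eq          0.1478     0.2115     0.0255      2.096
  solve Keq expr → x = 0.004026; check Q = 9.7690e-06
Then remove 0.00921 M of A.
Step 2:
                   G          B          A          E
  init        0.1478     0.2115    0.01629      2.096
  Δ        -0.002678   0.008034   0.008034   0.008034
  eq          0.1451     0.2195    0.02432      2.104
  solve Keq expr → x = 0.002678; check Q = 9.7690e-06
Then add 0.01556 M of A.
Step 3:
                   G          B          A          E
  init        0.1451     0.2195    0.03988      2.104
  Δ         0.004509   -0.01353   -0.01353   -0.01353
  eq          0.1496      0.206    0.02635      2.091
  solve Keq expr → x = -0.004509; check Q = 9.7690e-06

Q₀ = 1.1425e-06; Q < K (proceeds forward)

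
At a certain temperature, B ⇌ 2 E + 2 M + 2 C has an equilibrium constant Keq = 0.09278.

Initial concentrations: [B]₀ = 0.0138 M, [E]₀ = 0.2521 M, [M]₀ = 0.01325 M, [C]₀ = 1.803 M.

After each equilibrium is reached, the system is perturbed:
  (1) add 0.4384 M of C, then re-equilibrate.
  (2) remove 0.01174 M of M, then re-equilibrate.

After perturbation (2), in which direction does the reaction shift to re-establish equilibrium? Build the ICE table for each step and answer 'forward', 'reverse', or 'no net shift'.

Direction: forward

Q₀ = 0.002628 vs Keq = 0.09278 ⇒ Q<K, forward
Step 1:
                   B          E          M          C
  Initial     0.0138     0.2521    0.01325      1.803
  Change    -0.01061    0.02123    0.02123    0.02123
  Equil     0.003186     0.2733    0.03448      1.824
  solve Keq expr → x = 0.01061; check Q = 0.09278
Then add 0.4384 M of C.
Step 2:
                   B          E          M          C
  Initial   0.003186     0.2733    0.03448      2.263
  Change    0.001058  -0.002115  -0.002115  -0.002115
  Equil     0.004243     0.2712    0.03236      2.261
  solve Keq expr → x = -0.001058; check Q = 0.09278
Then remove 0.01174 M of M.
Step 3:
                   B          E          M          C
  Initial   0.004243     0.2712    0.02062      2.261
  Change   -0.001796   0.003593   0.003593   0.003593
  Equil     0.002447     0.2748    0.02422      2.264
  solve Keq expr → x = 0.001796; check Q = 0.09278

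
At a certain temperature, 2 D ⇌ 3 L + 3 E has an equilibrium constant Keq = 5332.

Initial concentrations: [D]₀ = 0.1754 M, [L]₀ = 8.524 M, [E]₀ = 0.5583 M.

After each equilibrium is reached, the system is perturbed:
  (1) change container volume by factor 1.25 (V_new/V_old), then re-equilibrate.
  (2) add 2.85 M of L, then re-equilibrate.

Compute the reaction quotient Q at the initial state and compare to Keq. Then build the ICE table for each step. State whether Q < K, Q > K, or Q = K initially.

Q₀ = 3503 vs Keq = 5332 ⇒ Q<K, forward
Step 1:
                   D          L          E
  init        0.1754      8.524     0.5583
  Δ         -0.02049    0.03074    0.03074
  eq          0.1549      8.555      0.589
  solve Keq expr → x = 0.01025; check Q = 5332
Then change container volume by factor 1.25 (V_new/V_old).
Step 2:
                   D          L          E
  init        0.1239      6.844     0.4712
  Δ         -0.03146    0.04719    0.04719
  eq         0.09247      6.891     0.5184
  solve Keq expr → x = 0.01573; check Q = 5332
Then add 2.85 M of L.
Step 3:
                   D          L          E
  init       0.09247      9.741     0.5184
  Δ          0.03733   -0.05599   -0.05599
  eq          0.1298      9.685     0.4624
  solve Keq expr → x = -0.01866; check Q = 5332

Q₀ = 3503; Q < K (proceeds forward)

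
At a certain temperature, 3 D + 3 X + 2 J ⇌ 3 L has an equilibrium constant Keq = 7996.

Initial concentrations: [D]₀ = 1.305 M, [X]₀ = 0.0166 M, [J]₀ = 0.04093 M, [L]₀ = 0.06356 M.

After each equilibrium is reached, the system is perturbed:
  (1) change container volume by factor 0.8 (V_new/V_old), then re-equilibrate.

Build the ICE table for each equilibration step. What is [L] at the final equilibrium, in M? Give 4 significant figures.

Q₀ = 1.5077e+04 vs Keq = 7996 ⇒ Q>K, reverse
Step 1:
                   D          X          J          L
  Initial      1.305     0.0166    0.04093    0.06356
  Change    0.002531   0.002531   0.001687  -0.002531
  Equil        1.308    0.01913    0.04262    0.06103
  solve Keq expr → x = -8.4365e-04; check Q = 7996
Then change container volume by factor 0.8 (V_new/V_old).
Step 2:
                   D          X          J          L
  Initial      1.634    0.02391    0.05327    0.07629
  Change   -0.005369  -0.005369  -0.003579   0.005369
  Equil        1.629    0.01855    0.04969    0.08165
  solve Keq expr → x = 0.00179; check Q = 7996

[L]_eq = 0.08165 M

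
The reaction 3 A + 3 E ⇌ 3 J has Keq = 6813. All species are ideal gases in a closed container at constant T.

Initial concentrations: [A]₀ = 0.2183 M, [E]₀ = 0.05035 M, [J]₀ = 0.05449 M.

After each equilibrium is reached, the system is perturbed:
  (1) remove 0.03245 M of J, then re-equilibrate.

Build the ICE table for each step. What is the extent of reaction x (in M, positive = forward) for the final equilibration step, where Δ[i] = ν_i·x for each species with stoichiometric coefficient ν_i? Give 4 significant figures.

Q₀ = 121.8 vs Keq = 6813 ⇒ Q<K, forward
Step 1:
                   A          E          J
  Initial     0.2183    0.05035    0.05449
  Change    -0.02763   -0.02763    0.02763
  Equil       0.1907    0.02272    0.08212
  solve Keq expr → x = 0.00921; check Q = 6813
Then remove 0.03245 M of J.
Step 2:
                   A          E          J
  Initial     0.1907    0.02272    0.04967
  Change   -0.006595  -0.006595   0.006595
  Equil       0.1841    0.01612    0.05627
  solve Keq expr → x = 0.002198; check Q = 6813

x = 0.002198 M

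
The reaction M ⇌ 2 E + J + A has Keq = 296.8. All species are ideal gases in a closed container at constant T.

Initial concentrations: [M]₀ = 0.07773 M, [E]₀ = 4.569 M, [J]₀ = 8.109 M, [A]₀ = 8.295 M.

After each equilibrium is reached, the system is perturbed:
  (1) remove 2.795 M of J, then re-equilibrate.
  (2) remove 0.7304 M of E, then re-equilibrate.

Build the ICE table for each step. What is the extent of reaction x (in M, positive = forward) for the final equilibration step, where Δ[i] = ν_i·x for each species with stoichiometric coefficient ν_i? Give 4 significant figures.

Q₀ = 1.8065e+04 vs Keq = 296.8 ⇒ Q>K, reverse
Step 1:
                   M          E          J          A
  I          0.07773      4.569      8.109      8.295
  C            1.024     -2.049     -1.024     -1.024
  E            1.102       2.52      7.085      7.271
  solve Keq expr → x = -1.024; check Q = 296.8
Then remove 2.795 M of J.
Step 2:
                   M          E          J          A
  I            1.102       2.52       4.29      7.271
  C          -0.1768     0.3535     0.1768     0.1768
  E           0.9254      2.874      4.466      7.447
  solve Keq expr → x = 0.1768; check Q = 296.8
Then remove 0.7304 M of E.
Step 3:
                   M          E          J          A
  I           0.9254      2.143      4.466      7.447
  C          -0.1789     0.3577     0.1789     0.1789
  E           0.7466      2.501      4.645      7.626
  solve Keq expr → x = 0.1789; check Q = 296.8

x = 0.1789 M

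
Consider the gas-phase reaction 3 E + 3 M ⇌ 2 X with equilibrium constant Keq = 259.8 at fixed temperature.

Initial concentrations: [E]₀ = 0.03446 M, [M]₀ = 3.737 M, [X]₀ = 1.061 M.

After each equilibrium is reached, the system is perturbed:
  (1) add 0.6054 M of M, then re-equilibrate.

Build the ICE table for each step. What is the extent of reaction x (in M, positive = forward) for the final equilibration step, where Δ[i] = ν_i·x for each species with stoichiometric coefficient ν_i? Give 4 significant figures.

x = 0.001963 M

Q₀ = 527.1 vs Keq = 259.8 ⇒ Q>K, reverse
Step 1:
                    E           M           X
  Initial     0.03446       3.737       1.061
  Change     0.008899    0.008899   -0.005933
  Equil       0.04336       3.746       1.055
  solve Keq expr → x = -0.002966; check Q = 259.8
Then add 0.6054 M of M.
Step 2:
                    E           M           X
  Initial     0.04336       4.351       1.055
  Change    -0.005889   -0.005889    0.003926
  Equil       0.03747       4.345       1.059
  solve Keq expr → x = 0.001963; check Q = 259.8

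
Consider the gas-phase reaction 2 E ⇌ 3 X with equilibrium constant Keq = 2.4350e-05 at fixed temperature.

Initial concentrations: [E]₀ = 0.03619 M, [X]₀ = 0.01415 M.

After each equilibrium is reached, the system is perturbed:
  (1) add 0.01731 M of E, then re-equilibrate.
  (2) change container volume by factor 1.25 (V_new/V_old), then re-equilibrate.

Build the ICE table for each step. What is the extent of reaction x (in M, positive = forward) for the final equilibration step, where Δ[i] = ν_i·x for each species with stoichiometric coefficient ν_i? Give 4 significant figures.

x = 8.8311e-05 M

Q₀ = 0.002163 vs Keq = 2.4350e-05 ⇒ Q>K, reverse
Step 1:
                   E          X
  I          0.03619    0.01415
  C         0.007053   -0.01058
  E          0.04324   0.003571
  solve Keq expr → x = -0.003526; check Q = 2.4350e-05
Then add 0.01731 M of E.
Step 2:
                   E          X
  I          0.06055   0.003571
  C       -5.8000e-04 8.7000e-04
  E          0.05997   0.004441
  solve Keq expr → x = 2.9000e-04; check Q = 2.4350e-05
Then change container volume by factor 1.25 (V_new/V_old).
Step 3:
                   E          X
  I          0.04798   0.003553
  C       -1.7662e-04 2.6493e-04
  E           0.0478   0.003818
  solve Keq expr → x = 8.8311e-05; check Q = 2.4350e-05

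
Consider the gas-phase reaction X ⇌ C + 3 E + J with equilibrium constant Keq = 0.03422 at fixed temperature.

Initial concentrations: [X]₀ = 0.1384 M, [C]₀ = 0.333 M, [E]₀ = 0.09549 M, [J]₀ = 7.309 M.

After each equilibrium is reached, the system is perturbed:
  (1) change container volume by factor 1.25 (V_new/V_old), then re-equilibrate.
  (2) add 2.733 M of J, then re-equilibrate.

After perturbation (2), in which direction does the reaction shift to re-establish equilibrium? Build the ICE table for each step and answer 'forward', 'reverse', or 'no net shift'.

Direction: reverse

Q₀ = 0.01531 vs Keq = 0.03422 ⇒ Q<K, forward
Step 1:
                  X         C         E         J
  init       0.1384     0.333   0.09549     7.309
  Δ       -0.008551  0.008551   0.02565  0.008551
  eq         0.1298    0.3416    0.1211     7.318
  solve Keq expr → x = 0.008551; check Q = 0.03422
Then change container volume by factor 1.25 (V_new/V_old).
Step 2:
                  X         C         E         J
  init       0.1039    0.2732   0.09691     5.854
  Δ       -0.009355  0.009355   0.02806  0.009355
  eq        0.09452    0.2826     0.125     5.863
  solve Keq expr → x = 0.009355; check Q = 0.03422
Then add 2.733 M of J.
Step 3:
                  X         C         E         J
  init      0.09452    0.2826     0.125     8.596
  Δ        0.004252 -0.004252  -0.01276 -0.004252
  eq        0.09878    0.2783    0.1122     8.592
  solve Keq expr → x = -0.004252; check Q = 0.03422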